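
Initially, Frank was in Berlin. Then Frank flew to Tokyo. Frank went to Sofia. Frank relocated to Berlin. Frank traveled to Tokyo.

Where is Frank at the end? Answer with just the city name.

Tracking Frank's location:
Start: Frank is in Berlin.
After move 1: Berlin -> Tokyo. Frank is in Tokyo.
After move 2: Tokyo -> Sofia. Frank is in Sofia.
After move 3: Sofia -> Berlin. Frank is in Berlin.
After move 4: Berlin -> Tokyo. Frank is in Tokyo.

Answer: Tokyo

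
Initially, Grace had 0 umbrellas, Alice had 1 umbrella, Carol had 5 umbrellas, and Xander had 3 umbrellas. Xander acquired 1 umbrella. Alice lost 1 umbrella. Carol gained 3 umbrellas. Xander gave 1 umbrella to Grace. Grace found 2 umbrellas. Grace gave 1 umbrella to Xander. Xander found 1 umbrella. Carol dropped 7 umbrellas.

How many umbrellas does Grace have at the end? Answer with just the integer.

Answer: 2

Derivation:
Tracking counts step by step:
Start: Grace=0, Alice=1, Carol=5, Xander=3
Event 1 (Xander +1): Xander: 3 -> 4. State: Grace=0, Alice=1, Carol=5, Xander=4
Event 2 (Alice -1): Alice: 1 -> 0. State: Grace=0, Alice=0, Carol=5, Xander=4
Event 3 (Carol +3): Carol: 5 -> 8. State: Grace=0, Alice=0, Carol=8, Xander=4
Event 4 (Xander -> Grace, 1): Xander: 4 -> 3, Grace: 0 -> 1. State: Grace=1, Alice=0, Carol=8, Xander=3
Event 5 (Grace +2): Grace: 1 -> 3. State: Grace=3, Alice=0, Carol=8, Xander=3
Event 6 (Grace -> Xander, 1): Grace: 3 -> 2, Xander: 3 -> 4. State: Grace=2, Alice=0, Carol=8, Xander=4
Event 7 (Xander +1): Xander: 4 -> 5. State: Grace=2, Alice=0, Carol=8, Xander=5
Event 8 (Carol -7): Carol: 8 -> 1. State: Grace=2, Alice=0, Carol=1, Xander=5

Grace's final count: 2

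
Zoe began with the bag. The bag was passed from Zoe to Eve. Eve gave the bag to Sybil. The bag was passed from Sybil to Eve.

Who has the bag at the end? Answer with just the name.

Answer: Eve

Derivation:
Tracking the bag through each event:
Start: Zoe has the bag.
After event 1: Eve has the bag.
After event 2: Sybil has the bag.
After event 3: Eve has the bag.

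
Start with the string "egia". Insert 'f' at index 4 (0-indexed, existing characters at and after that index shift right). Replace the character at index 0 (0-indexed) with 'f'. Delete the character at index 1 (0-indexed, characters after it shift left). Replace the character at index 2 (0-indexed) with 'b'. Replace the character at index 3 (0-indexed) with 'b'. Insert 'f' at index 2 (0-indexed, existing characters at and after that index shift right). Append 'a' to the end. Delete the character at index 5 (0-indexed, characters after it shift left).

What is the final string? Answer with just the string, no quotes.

Answer: fifbb

Derivation:
Applying each edit step by step:
Start: "egia"
Op 1 (insert 'f' at idx 4): "egia" -> "egiaf"
Op 2 (replace idx 0: 'e' -> 'f'): "egiaf" -> "fgiaf"
Op 3 (delete idx 1 = 'g'): "fgiaf" -> "fiaf"
Op 4 (replace idx 2: 'a' -> 'b'): "fiaf" -> "fibf"
Op 5 (replace idx 3: 'f' -> 'b'): "fibf" -> "fibb"
Op 6 (insert 'f' at idx 2): "fibb" -> "fifbb"
Op 7 (append 'a'): "fifbb" -> "fifbba"
Op 8 (delete idx 5 = 'a'): "fifbba" -> "fifbb"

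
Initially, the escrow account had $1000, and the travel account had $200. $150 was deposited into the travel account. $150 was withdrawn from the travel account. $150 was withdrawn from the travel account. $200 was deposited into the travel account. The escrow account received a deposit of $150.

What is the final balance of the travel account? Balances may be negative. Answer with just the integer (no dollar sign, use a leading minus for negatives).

Answer: 250

Derivation:
Tracking account balances step by step:
Start: escrow=1000, travel=200
Event 1 (deposit 150 to travel): travel: 200 + 150 = 350. Balances: escrow=1000, travel=350
Event 2 (withdraw 150 from travel): travel: 350 - 150 = 200. Balances: escrow=1000, travel=200
Event 3 (withdraw 150 from travel): travel: 200 - 150 = 50. Balances: escrow=1000, travel=50
Event 4 (deposit 200 to travel): travel: 50 + 200 = 250. Balances: escrow=1000, travel=250
Event 5 (deposit 150 to escrow): escrow: 1000 + 150 = 1150. Balances: escrow=1150, travel=250

Final balance of travel: 250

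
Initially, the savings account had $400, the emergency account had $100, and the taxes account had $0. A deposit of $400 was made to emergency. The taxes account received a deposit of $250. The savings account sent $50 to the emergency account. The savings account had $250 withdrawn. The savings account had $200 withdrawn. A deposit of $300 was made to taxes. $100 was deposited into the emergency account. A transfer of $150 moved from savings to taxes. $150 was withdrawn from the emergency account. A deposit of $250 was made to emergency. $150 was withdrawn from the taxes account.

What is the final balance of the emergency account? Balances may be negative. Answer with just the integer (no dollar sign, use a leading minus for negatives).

Answer: 750

Derivation:
Tracking account balances step by step:
Start: savings=400, emergency=100, taxes=0
Event 1 (deposit 400 to emergency): emergency: 100 + 400 = 500. Balances: savings=400, emergency=500, taxes=0
Event 2 (deposit 250 to taxes): taxes: 0 + 250 = 250. Balances: savings=400, emergency=500, taxes=250
Event 3 (transfer 50 savings -> emergency): savings: 400 - 50 = 350, emergency: 500 + 50 = 550. Balances: savings=350, emergency=550, taxes=250
Event 4 (withdraw 250 from savings): savings: 350 - 250 = 100. Balances: savings=100, emergency=550, taxes=250
Event 5 (withdraw 200 from savings): savings: 100 - 200 = -100. Balances: savings=-100, emergency=550, taxes=250
Event 6 (deposit 300 to taxes): taxes: 250 + 300 = 550. Balances: savings=-100, emergency=550, taxes=550
Event 7 (deposit 100 to emergency): emergency: 550 + 100 = 650. Balances: savings=-100, emergency=650, taxes=550
Event 8 (transfer 150 savings -> taxes): savings: -100 - 150 = -250, taxes: 550 + 150 = 700. Balances: savings=-250, emergency=650, taxes=700
Event 9 (withdraw 150 from emergency): emergency: 650 - 150 = 500. Balances: savings=-250, emergency=500, taxes=700
Event 10 (deposit 250 to emergency): emergency: 500 + 250 = 750. Balances: savings=-250, emergency=750, taxes=700
Event 11 (withdraw 150 from taxes): taxes: 700 - 150 = 550. Balances: savings=-250, emergency=750, taxes=550

Final balance of emergency: 750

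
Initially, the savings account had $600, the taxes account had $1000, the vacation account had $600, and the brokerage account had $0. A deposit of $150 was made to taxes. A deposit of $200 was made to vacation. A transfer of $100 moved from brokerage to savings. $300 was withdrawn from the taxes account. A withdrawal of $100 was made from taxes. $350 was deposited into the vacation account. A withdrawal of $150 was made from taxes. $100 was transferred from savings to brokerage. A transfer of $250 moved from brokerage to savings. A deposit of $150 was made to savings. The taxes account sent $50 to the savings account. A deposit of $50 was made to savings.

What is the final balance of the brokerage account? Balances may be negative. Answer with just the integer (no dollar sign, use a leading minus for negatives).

Tracking account balances step by step:
Start: savings=600, taxes=1000, vacation=600, brokerage=0
Event 1 (deposit 150 to taxes): taxes: 1000 + 150 = 1150. Balances: savings=600, taxes=1150, vacation=600, brokerage=0
Event 2 (deposit 200 to vacation): vacation: 600 + 200 = 800. Balances: savings=600, taxes=1150, vacation=800, brokerage=0
Event 3 (transfer 100 brokerage -> savings): brokerage: 0 - 100 = -100, savings: 600 + 100 = 700. Balances: savings=700, taxes=1150, vacation=800, brokerage=-100
Event 4 (withdraw 300 from taxes): taxes: 1150 - 300 = 850. Balances: savings=700, taxes=850, vacation=800, brokerage=-100
Event 5 (withdraw 100 from taxes): taxes: 850 - 100 = 750. Balances: savings=700, taxes=750, vacation=800, brokerage=-100
Event 6 (deposit 350 to vacation): vacation: 800 + 350 = 1150. Balances: savings=700, taxes=750, vacation=1150, brokerage=-100
Event 7 (withdraw 150 from taxes): taxes: 750 - 150 = 600. Balances: savings=700, taxes=600, vacation=1150, brokerage=-100
Event 8 (transfer 100 savings -> brokerage): savings: 700 - 100 = 600, brokerage: -100 + 100 = 0. Balances: savings=600, taxes=600, vacation=1150, brokerage=0
Event 9 (transfer 250 brokerage -> savings): brokerage: 0 - 250 = -250, savings: 600 + 250 = 850. Balances: savings=850, taxes=600, vacation=1150, brokerage=-250
Event 10 (deposit 150 to savings): savings: 850 + 150 = 1000. Balances: savings=1000, taxes=600, vacation=1150, brokerage=-250
Event 11 (transfer 50 taxes -> savings): taxes: 600 - 50 = 550, savings: 1000 + 50 = 1050. Balances: savings=1050, taxes=550, vacation=1150, brokerage=-250
Event 12 (deposit 50 to savings): savings: 1050 + 50 = 1100. Balances: savings=1100, taxes=550, vacation=1150, brokerage=-250

Final balance of brokerage: -250

Answer: -250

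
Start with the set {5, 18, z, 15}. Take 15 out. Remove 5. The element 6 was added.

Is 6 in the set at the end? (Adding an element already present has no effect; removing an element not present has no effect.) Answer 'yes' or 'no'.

Answer: yes

Derivation:
Tracking the set through each operation:
Start: {15, 18, 5, z}
Event 1 (remove 15): removed. Set: {18, 5, z}
Event 2 (remove 5): removed. Set: {18, z}
Event 3 (add 6): added. Set: {18, 6, z}

Final set: {18, 6, z} (size 3)
6 is in the final set.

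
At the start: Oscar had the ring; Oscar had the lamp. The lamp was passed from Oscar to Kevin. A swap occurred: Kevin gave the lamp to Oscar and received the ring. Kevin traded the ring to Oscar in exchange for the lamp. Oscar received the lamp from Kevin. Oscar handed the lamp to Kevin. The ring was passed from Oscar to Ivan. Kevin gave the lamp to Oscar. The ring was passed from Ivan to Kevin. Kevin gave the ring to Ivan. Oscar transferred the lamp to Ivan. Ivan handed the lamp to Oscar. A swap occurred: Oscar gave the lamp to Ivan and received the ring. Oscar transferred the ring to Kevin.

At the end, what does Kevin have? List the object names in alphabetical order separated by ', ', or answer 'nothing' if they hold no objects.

Answer: ring

Derivation:
Tracking all object holders:
Start: ring:Oscar, lamp:Oscar
Event 1 (give lamp: Oscar -> Kevin). State: ring:Oscar, lamp:Kevin
Event 2 (swap lamp<->ring: now lamp:Oscar, ring:Kevin). State: ring:Kevin, lamp:Oscar
Event 3 (swap ring<->lamp: now ring:Oscar, lamp:Kevin). State: ring:Oscar, lamp:Kevin
Event 4 (give lamp: Kevin -> Oscar). State: ring:Oscar, lamp:Oscar
Event 5 (give lamp: Oscar -> Kevin). State: ring:Oscar, lamp:Kevin
Event 6 (give ring: Oscar -> Ivan). State: ring:Ivan, lamp:Kevin
Event 7 (give lamp: Kevin -> Oscar). State: ring:Ivan, lamp:Oscar
Event 8 (give ring: Ivan -> Kevin). State: ring:Kevin, lamp:Oscar
Event 9 (give ring: Kevin -> Ivan). State: ring:Ivan, lamp:Oscar
Event 10 (give lamp: Oscar -> Ivan). State: ring:Ivan, lamp:Ivan
Event 11 (give lamp: Ivan -> Oscar). State: ring:Ivan, lamp:Oscar
Event 12 (swap lamp<->ring: now lamp:Ivan, ring:Oscar). State: ring:Oscar, lamp:Ivan
Event 13 (give ring: Oscar -> Kevin). State: ring:Kevin, lamp:Ivan

Final state: ring:Kevin, lamp:Ivan
Kevin holds: ring.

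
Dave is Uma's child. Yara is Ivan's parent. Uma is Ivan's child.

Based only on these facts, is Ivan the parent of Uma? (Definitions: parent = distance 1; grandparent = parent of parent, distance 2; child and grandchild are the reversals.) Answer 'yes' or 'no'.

Answer: yes

Derivation:
Reconstructing the parent chain from the given facts:
  Yara -> Ivan -> Uma -> Dave
(each arrow means 'parent of the next')
Positions in the chain (0 = top):
  position of Yara: 0
  position of Ivan: 1
  position of Uma: 2
  position of Dave: 3

Ivan is at position 1, Uma is at position 2; signed distance (j - i) = 1.
'parent' requires j - i = 1. Actual distance is 1, so the relation HOLDS.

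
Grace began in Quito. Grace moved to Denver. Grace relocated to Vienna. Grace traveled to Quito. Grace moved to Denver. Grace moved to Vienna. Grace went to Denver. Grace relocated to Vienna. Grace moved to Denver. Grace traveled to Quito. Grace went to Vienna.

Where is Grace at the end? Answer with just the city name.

Tracking Grace's location:
Start: Grace is in Quito.
After move 1: Quito -> Denver. Grace is in Denver.
After move 2: Denver -> Vienna. Grace is in Vienna.
After move 3: Vienna -> Quito. Grace is in Quito.
After move 4: Quito -> Denver. Grace is in Denver.
After move 5: Denver -> Vienna. Grace is in Vienna.
After move 6: Vienna -> Denver. Grace is in Denver.
After move 7: Denver -> Vienna. Grace is in Vienna.
After move 8: Vienna -> Denver. Grace is in Denver.
After move 9: Denver -> Quito. Grace is in Quito.
After move 10: Quito -> Vienna. Grace is in Vienna.

Answer: Vienna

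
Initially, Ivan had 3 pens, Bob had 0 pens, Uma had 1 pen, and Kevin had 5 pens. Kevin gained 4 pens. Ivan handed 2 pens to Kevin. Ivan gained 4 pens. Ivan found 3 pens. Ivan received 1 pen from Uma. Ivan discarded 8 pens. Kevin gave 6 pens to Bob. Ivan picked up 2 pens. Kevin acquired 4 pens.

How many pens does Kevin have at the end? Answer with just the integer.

Answer: 9

Derivation:
Tracking counts step by step:
Start: Ivan=3, Bob=0, Uma=1, Kevin=5
Event 1 (Kevin +4): Kevin: 5 -> 9. State: Ivan=3, Bob=0, Uma=1, Kevin=9
Event 2 (Ivan -> Kevin, 2): Ivan: 3 -> 1, Kevin: 9 -> 11. State: Ivan=1, Bob=0, Uma=1, Kevin=11
Event 3 (Ivan +4): Ivan: 1 -> 5. State: Ivan=5, Bob=0, Uma=1, Kevin=11
Event 4 (Ivan +3): Ivan: 5 -> 8. State: Ivan=8, Bob=0, Uma=1, Kevin=11
Event 5 (Uma -> Ivan, 1): Uma: 1 -> 0, Ivan: 8 -> 9. State: Ivan=9, Bob=0, Uma=0, Kevin=11
Event 6 (Ivan -8): Ivan: 9 -> 1. State: Ivan=1, Bob=0, Uma=0, Kevin=11
Event 7 (Kevin -> Bob, 6): Kevin: 11 -> 5, Bob: 0 -> 6. State: Ivan=1, Bob=6, Uma=0, Kevin=5
Event 8 (Ivan +2): Ivan: 1 -> 3. State: Ivan=3, Bob=6, Uma=0, Kevin=5
Event 9 (Kevin +4): Kevin: 5 -> 9. State: Ivan=3, Bob=6, Uma=0, Kevin=9

Kevin's final count: 9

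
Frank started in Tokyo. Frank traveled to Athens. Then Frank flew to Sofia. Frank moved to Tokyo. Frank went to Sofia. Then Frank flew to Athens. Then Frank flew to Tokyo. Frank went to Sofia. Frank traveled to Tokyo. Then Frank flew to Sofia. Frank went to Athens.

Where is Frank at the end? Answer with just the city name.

Answer: Athens

Derivation:
Tracking Frank's location:
Start: Frank is in Tokyo.
After move 1: Tokyo -> Athens. Frank is in Athens.
After move 2: Athens -> Sofia. Frank is in Sofia.
After move 3: Sofia -> Tokyo. Frank is in Tokyo.
After move 4: Tokyo -> Sofia. Frank is in Sofia.
After move 5: Sofia -> Athens. Frank is in Athens.
After move 6: Athens -> Tokyo. Frank is in Tokyo.
After move 7: Tokyo -> Sofia. Frank is in Sofia.
After move 8: Sofia -> Tokyo. Frank is in Tokyo.
After move 9: Tokyo -> Sofia. Frank is in Sofia.
After move 10: Sofia -> Athens. Frank is in Athens.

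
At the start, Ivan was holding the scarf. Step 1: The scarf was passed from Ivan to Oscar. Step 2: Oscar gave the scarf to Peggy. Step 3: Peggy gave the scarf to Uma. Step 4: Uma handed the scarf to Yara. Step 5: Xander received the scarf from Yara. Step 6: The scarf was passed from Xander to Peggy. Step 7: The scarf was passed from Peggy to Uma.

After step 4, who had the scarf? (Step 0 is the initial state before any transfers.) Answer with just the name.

Tracking the scarf holder through step 4:
After step 0 (start): Ivan
After step 1: Oscar
After step 2: Peggy
After step 3: Uma
After step 4: Yara

At step 4, the holder is Yara.

Answer: Yara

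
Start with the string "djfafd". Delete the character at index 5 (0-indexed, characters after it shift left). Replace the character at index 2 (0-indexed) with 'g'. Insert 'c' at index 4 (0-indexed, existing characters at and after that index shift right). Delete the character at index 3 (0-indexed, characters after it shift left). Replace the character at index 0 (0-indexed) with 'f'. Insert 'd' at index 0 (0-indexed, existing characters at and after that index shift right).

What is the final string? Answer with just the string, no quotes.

Answer: dfjgcf

Derivation:
Applying each edit step by step:
Start: "djfafd"
Op 1 (delete idx 5 = 'd'): "djfafd" -> "djfaf"
Op 2 (replace idx 2: 'f' -> 'g'): "djfaf" -> "djgaf"
Op 3 (insert 'c' at idx 4): "djgaf" -> "djgacf"
Op 4 (delete idx 3 = 'a'): "djgacf" -> "djgcf"
Op 5 (replace idx 0: 'd' -> 'f'): "djgcf" -> "fjgcf"
Op 6 (insert 'd' at idx 0): "fjgcf" -> "dfjgcf"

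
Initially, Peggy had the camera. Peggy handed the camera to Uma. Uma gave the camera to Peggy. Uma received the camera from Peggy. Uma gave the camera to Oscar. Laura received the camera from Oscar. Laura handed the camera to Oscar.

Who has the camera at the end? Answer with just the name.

Answer: Oscar

Derivation:
Tracking the camera through each event:
Start: Peggy has the camera.
After event 1: Uma has the camera.
After event 2: Peggy has the camera.
After event 3: Uma has the camera.
After event 4: Oscar has the camera.
After event 5: Laura has the camera.
After event 6: Oscar has the camera.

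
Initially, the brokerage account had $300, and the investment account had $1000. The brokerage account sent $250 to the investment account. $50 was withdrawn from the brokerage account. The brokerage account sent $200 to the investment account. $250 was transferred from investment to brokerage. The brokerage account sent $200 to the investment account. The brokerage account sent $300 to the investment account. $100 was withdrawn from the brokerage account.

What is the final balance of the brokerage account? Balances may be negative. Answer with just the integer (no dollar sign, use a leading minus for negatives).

Answer: -550

Derivation:
Tracking account balances step by step:
Start: brokerage=300, investment=1000
Event 1 (transfer 250 brokerage -> investment): brokerage: 300 - 250 = 50, investment: 1000 + 250 = 1250. Balances: brokerage=50, investment=1250
Event 2 (withdraw 50 from brokerage): brokerage: 50 - 50 = 0. Balances: brokerage=0, investment=1250
Event 3 (transfer 200 brokerage -> investment): brokerage: 0 - 200 = -200, investment: 1250 + 200 = 1450. Balances: brokerage=-200, investment=1450
Event 4 (transfer 250 investment -> brokerage): investment: 1450 - 250 = 1200, brokerage: -200 + 250 = 50. Balances: brokerage=50, investment=1200
Event 5 (transfer 200 brokerage -> investment): brokerage: 50 - 200 = -150, investment: 1200 + 200 = 1400. Balances: brokerage=-150, investment=1400
Event 6 (transfer 300 brokerage -> investment): brokerage: -150 - 300 = -450, investment: 1400 + 300 = 1700. Balances: brokerage=-450, investment=1700
Event 7 (withdraw 100 from brokerage): brokerage: -450 - 100 = -550. Balances: brokerage=-550, investment=1700

Final balance of brokerage: -550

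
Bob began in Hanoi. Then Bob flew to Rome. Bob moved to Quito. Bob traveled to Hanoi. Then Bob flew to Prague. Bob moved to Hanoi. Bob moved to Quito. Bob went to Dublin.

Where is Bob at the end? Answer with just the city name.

Tracking Bob's location:
Start: Bob is in Hanoi.
After move 1: Hanoi -> Rome. Bob is in Rome.
After move 2: Rome -> Quito. Bob is in Quito.
After move 3: Quito -> Hanoi. Bob is in Hanoi.
After move 4: Hanoi -> Prague. Bob is in Prague.
After move 5: Prague -> Hanoi. Bob is in Hanoi.
After move 6: Hanoi -> Quito. Bob is in Quito.
After move 7: Quito -> Dublin. Bob is in Dublin.

Answer: Dublin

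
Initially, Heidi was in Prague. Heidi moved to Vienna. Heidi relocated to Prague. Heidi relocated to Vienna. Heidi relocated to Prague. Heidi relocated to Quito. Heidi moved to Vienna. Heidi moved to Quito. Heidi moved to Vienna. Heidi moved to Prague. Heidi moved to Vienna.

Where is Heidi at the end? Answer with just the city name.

Tracking Heidi's location:
Start: Heidi is in Prague.
After move 1: Prague -> Vienna. Heidi is in Vienna.
After move 2: Vienna -> Prague. Heidi is in Prague.
After move 3: Prague -> Vienna. Heidi is in Vienna.
After move 4: Vienna -> Prague. Heidi is in Prague.
After move 5: Prague -> Quito. Heidi is in Quito.
After move 6: Quito -> Vienna. Heidi is in Vienna.
After move 7: Vienna -> Quito. Heidi is in Quito.
After move 8: Quito -> Vienna. Heidi is in Vienna.
After move 9: Vienna -> Prague. Heidi is in Prague.
After move 10: Prague -> Vienna. Heidi is in Vienna.

Answer: Vienna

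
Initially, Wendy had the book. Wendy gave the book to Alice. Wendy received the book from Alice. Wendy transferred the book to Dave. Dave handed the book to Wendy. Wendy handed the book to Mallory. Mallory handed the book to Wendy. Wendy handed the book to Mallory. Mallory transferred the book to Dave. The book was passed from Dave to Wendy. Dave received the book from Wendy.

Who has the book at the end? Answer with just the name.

Answer: Dave

Derivation:
Tracking the book through each event:
Start: Wendy has the book.
After event 1: Alice has the book.
After event 2: Wendy has the book.
After event 3: Dave has the book.
After event 4: Wendy has the book.
After event 5: Mallory has the book.
After event 6: Wendy has the book.
After event 7: Mallory has the book.
After event 8: Dave has the book.
After event 9: Wendy has the book.
After event 10: Dave has the book.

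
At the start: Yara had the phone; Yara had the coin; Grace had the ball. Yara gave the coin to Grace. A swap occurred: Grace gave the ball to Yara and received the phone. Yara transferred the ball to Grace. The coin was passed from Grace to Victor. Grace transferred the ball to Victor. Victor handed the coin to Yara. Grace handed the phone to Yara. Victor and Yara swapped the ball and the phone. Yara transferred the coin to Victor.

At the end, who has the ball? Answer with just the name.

Tracking all object holders:
Start: phone:Yara, coin:Yara, ball:Grace
Event 1 (give coin: Yara -> Grace). State: phone:Yara, coin:Grace, ball:Grace
Event 2 (swap ball<->phone: now ball:Yara, phone:Grace). State: phone:Grace, coin:Grace, ball:Yara
Event 3 (give ball: Yara -> Grace). State: phone:Grace, coin:Grace, ball:Grace
Event 4 (give coin: Grace -> Victor). State: phone:Grace, coin:Victor, ball:Grace
Event 5 (give ball: Grace -> Victor). State: phone:Grace, coin:Victor, ball:Victor
Event 6 (give coin: Victor -> Yara). State: phone:Grace, coin:Yara, ball:Victor
Event 7 (give phone: Grace -> Yara). State: phone:Yara, coin:Yara, ball:Victor
Event 8 (swap ball<->phone: now ball:Yara, phone:Victor). State: phone:Victor, coin:Yara, ball:Yara
Event 9 (give coin: Yara -> Victor). State: phone:Victor, coin:Victor, ball:Yara

Final state: phone:Victor, coin:Victor, ball:Yara
The ball is held by Yara.

Answer: Yara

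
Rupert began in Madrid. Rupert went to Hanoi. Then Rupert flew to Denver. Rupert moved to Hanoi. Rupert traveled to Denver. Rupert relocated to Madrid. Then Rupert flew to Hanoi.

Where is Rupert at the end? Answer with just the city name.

Tracking Rupert's location:
Start: Rupert is in Madrid.
After move 1: Madrid -> Hanoi. Rupert is in Hanoi.
After move 2: Hanoi -> Denver. Rupert is in Denver.
After move 3: Denver -> Hanoi. Rupert is in Hanoi.
After move 4: Hanoi -> Denver. Rupert is in Denver.
After move 5: Denver -> Madrid. Rupert is in Madrid.
After move 6: Madrid -> Hanoi. Rupert is in Hanoi.

Answer: Hanoi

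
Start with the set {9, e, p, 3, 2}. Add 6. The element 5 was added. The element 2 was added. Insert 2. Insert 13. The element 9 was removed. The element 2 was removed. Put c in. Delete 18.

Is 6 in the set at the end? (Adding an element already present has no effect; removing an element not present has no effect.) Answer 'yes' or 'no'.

Answer: yes

Derivation:
Tracking the set through each operation:
Start: {2, 3, 9, e, p}
Event 1 (add 6): added. Set: {2, 3, 6, 9, e, p}
Event 2 (add 5): added. Set: {2, 3, 5, 6, 9, e, p}
Event 3 (add 2): already present, no change. Set: {2, 3, 5, 6, 9, e, p}
Event 4 (add 2): already present, no change. Set: {2, 3, 5, 6, 9, e, p}
Event 5 (add 13): added. Set: {13, 2, 3, 5, 6, 9, e, p}
Event 6 (remove 9): removed. Set: {13, 2, 3, 5, 6, e, p}
Event 7 (remove 2): removed. Set: {13, 3, 5, 6, e, p}
Event 8 (add c): added. Set: {13, 3, 5, 6, c, e, p}
Event 9 (remove 18): not present, no change. Set: {13, 3, 5, 6, c, e, p}

Final set: {13, 3, 5, 6, c, e, p} (size 7)
6 is in the final set.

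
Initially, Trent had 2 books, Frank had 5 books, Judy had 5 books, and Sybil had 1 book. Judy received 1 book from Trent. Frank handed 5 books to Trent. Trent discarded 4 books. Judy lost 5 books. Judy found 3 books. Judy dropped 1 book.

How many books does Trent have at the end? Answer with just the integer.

Answer: 2

Derivation:
Tracking counts step by step:
Start: Trent=2, Frank=5, Judy=5, Sybil=1
Event 1 (Trent -> Judy, 1): Trent: 2 -> 1, Judy: 5 -> 6. State: Trent=1, Frank=5, Judy=6, Sybil=1
Event 2 (Frank -> Trent, 5): Frank: 5 -> 0, Trent: 1 -> 6. State: Trent=6, Frank=0, Judy=6, Sybil=1
Event 3 (Trent -4): Trent: 6 -> 2. State: Trent=2, Frank=0, Judy=6, Sybil=1
Event 4 (Judy -5): Judy: 6 -> 1. State: Trent=2, Frank=0, Judy=1, Sybil=1
Event 5 (Judy +3): Judy: 1 -> 4. State: Trent=2, Frank=0, Judy=4, Sybil=1
Event 6 (Judy -1): Judy: 4 -> 3. State: Trent=2, Frank=0, Judy=3, Sybil=1

Trent's final count: 2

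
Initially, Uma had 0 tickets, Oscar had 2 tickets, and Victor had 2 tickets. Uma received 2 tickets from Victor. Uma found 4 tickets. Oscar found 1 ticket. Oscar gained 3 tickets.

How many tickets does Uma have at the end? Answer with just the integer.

Tracking counts step by step:
Start: Uma=0, Oscar=2, Victor=2
Event 1 (Victor -> Uma, 2): Victor: 2 -> 0, Uma: 0 -> 2. State: Uma=2, Oscar=2, Victor=0
Event 2 (Uma +4): Uma: 2 -> 6. State: Uma=6, Oscar=2, Victor=0
Event 3 (Oscar +1): Oscar: 2 -> 3. State: Uma=6, Oscar=3, Victor=0
Event 4 (Oscar +3): Oscar: 3 -> 6. State: Uma=6, Oscar=6, Victor=0

Uma's final count: 6

Answer: 6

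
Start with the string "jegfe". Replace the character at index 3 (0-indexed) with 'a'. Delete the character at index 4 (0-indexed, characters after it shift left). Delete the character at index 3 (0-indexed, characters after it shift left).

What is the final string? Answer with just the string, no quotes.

Answer: jeg

Derivation:
Applying each edit step by step:
Start: "jegfe"
Op 1 (replace idx 3: 'f' -> 'a'): "jegfe" -> "jegae"
Op 2 (delete idx 4 = 'e'): "jegae" -> "jega"
Op 3 (delete idx 3 = 'a'): "jega" -> "jeg"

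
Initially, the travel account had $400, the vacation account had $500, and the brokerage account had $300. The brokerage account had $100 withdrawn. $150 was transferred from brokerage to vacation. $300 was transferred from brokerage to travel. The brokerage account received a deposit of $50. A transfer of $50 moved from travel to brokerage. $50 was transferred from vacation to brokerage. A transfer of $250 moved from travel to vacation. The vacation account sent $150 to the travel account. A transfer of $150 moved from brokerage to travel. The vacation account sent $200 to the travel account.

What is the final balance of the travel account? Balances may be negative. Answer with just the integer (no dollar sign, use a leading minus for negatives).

Answer: 900

Derivation:
Tracking account balances step by step:
Start: travel=400, vacation=500, brokerage=300
Event 1 (withdraw 100 from brokerage): brokerage: 300 - 100 = 200. Balances: travel=400, vacation=500, brokerage=200
Event 2 (transfer 150 brokerage -> vacation): brokerage: 200 - 150 = 50, vacation: 500 + 150 = 650. Balances: travel=400, vacation=650, brokerage=50
Event 3 (transfer 300 brokerage -> travel): brokerage: 50 - 300 = -250, travel: 400 + 300 = 700. Balances: travel=700, vacation=650, brokerage=-250
Event 4 (deposit 50 to brokerage): brokerage: -250 + 50 = -200. Balances: travel=700, vacation=650, brokerage=-200
Event 5 (transfer 50 travel -> brokerage): travel: 700 - 50 = 650, brokerage: -200 + 50 = -150. Balances: travel=650, vacation=650, brokerage=-150
Event 6 (transfer 50 vacation -> brokerage): vacation: 650 - 50 = 600, brokerage: -150 + 50 = -100. Balances: travel=650, vacation=600, brokerage=-100
Event 7 (transfer 250 travel -> vacation): travel: 650 - 250 = 400, vacation: 600 + 250 = 850. Balances: travel=400, vacation=850, brokerage=-100
Event 8 (transfer 150 vacation -> travel): vacation: 850 - 150 = 700, travel: 400 + 150 = 550. Balances: travel=550, vacation=700, brokerage=-100
Event 9 (transfer 150 brokerage -> travel): brokerage: -100 - 150 = -250, travel: 550 + 150 = 700. Balances: travel=700, vacation=700, brokerage=-250
Event 10 (transfer 200 vacation -> travel): vacation: 700 - 200 = 500, travel: 700 + 200 = 900. Balances: travel=900, vacation=500, brokerage=-250

Final balance of travel: 900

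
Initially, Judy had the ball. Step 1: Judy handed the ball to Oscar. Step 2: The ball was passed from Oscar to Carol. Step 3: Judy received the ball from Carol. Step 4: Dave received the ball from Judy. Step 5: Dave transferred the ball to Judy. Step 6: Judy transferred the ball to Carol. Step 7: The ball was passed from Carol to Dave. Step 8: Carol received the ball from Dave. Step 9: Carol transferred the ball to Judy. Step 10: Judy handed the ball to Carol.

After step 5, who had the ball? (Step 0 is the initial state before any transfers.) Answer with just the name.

Tracking the ball holder through step 5:
After step 0 (start): Judy
After step 1: Oscar
After step 2: Carol
After step 3: Judy
After step 4: Dave
After step 5: Judy

At step 5, the holder is Judy.

Answer: Judy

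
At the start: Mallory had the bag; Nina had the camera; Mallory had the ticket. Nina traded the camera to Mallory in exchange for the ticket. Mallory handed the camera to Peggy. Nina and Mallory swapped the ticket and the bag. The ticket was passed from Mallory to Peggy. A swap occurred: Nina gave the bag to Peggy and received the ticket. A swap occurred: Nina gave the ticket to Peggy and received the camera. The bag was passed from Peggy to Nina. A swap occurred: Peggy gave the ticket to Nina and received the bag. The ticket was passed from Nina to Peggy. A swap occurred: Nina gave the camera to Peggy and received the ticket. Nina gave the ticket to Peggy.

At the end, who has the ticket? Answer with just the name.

Answer: Peggy

Derivation:
Tracking all object holders:
Start: bag:Mallory, camera:Nina, ticket:Mallory
Event 1 (swap camera<->ticket: now camera:Mallory, ticket:Nina). State: bag:Mallory, camera:Mallory, ticket:Nina
Event 2 (give camera: Mallory -> Peggy). State: bag:Mallory, camera:Peggy, ticket:Nina
Event 3 (swap ticket<->bag: now ticket:Mallory, bag:Nina). State: bag:Nina, camera:Peggy, ticket:Mallory
Event 4 (give ticket: Mallory -> Peggy). State: bag:Nina, camera:Peggy, ticket:Peggy
Event 5 (swap bag<->ticket: now bag:Peggy, ticket:Nina). State: bag:Peggy, camera:Peggy, ticket:Nina
Event 6 (swap ticket<->camera: now ticket:Peggy, camera:Nina). State: bag:Peggy, camera:Nina, ticket:Peggy
Event 7 (give bag: Peggy -> Nina). State: bag:Nina, camera:Nina, ticket:Peggy
Event 8 (swap ticket<->bag: now ticket:Nina, bag:Peggy). State: bag:Peggy, camera:Nina, ticket:Nina
Event 9 (give ticket: Nina -> Peggy). State: bag:Peggy, camera:Nina, ticket:Peggy
Event 10 (swap camera<->ticket: now camera:Peggy, ticket:Nina). State: bag:Peggy, camera:Peggy, ticket:Nina
Event 11 (give ticket: Nina -> Peggy). State: bag:Peggy, camera:Peggy, ticket:Peggy

Final state: bag:Peggy, camera:Peggy, ticket:Peggy
The ticket is held by Peggy.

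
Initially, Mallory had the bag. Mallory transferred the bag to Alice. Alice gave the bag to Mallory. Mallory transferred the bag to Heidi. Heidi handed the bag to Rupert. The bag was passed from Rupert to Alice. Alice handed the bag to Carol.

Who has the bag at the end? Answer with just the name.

Tracking the bag through each event:
Start: Mallory has the bag.
After event 1: Alice has the bag.
After event 2: Mallory has the bag.
After event 3: Heidi has the bag.
After event 4: Rupert has the bag.
After event 5: Alice has the bag.
After event 6: Carol has the bag.

Answer: Carol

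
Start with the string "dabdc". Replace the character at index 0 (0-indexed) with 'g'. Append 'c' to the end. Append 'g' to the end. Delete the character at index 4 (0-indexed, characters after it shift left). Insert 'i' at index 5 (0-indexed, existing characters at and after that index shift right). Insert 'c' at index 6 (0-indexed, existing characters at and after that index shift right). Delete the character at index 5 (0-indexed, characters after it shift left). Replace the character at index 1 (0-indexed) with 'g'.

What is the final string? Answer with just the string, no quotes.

Answer: ggbdccg

Derivation:
Applying each edit step by step:
Start: "dabdc"
Op 1 (replace idx 0: 'd' -> 'g'): "dabdc" -> "gabdc"
Op 2 (append 'c'): "gabdc" -> "gabdcc"
Op 3 (append 'g'): "gabdcc" -> "gabdccg"
Op 4 (delete idx 4 = 'c'): "gabdccg" -> "gabdcg"
Op 5 (insert 'i' at idx 5): "gabdcg" -> "gabdcig"
Op 6 (insert 'c' at idx 6): "gabdcig" -> "gabdcicg"
Op 7 (delete idx 5 = 'i'): "gabdcicg" -> "gabdccg"
Op 8 (replace idx 1: 'a' -> 'g'): "gabdccg" -> "ggbdccg"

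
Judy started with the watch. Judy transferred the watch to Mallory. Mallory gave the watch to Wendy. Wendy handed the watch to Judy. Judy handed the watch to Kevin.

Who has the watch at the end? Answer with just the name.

Answer: Kevin

Derivation:
Tracking the watch through each event:
Start: Judy has the watch.
After event 1: Mallory has the watch.
After event 2: Wendy has the watch.
After event 3: Judy has the watch.
After event 4: Kevin has the watch.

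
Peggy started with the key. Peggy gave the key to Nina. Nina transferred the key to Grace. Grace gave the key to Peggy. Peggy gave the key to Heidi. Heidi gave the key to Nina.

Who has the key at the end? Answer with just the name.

Tracking the key through each event:
Start: Peggy has the key.
After event 1: Nina has the key.
After event 2: Grace has the key.
After event 3: Peggy has the key.
After event 4: Heidi has the key.
After event 5: Nina has the key.

Answer: Nina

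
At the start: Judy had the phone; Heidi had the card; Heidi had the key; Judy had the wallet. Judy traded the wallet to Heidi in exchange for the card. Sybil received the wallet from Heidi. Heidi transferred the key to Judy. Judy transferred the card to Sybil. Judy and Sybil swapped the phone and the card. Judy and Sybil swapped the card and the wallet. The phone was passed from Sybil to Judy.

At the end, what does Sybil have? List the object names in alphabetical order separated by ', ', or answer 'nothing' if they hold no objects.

Tracking all object holders:
Start: phone:Judy, card:Heidi, key:Heidi, wallet:Judy
Event 1 (swap wallet<->card: now wallet:Heidi, card:Judy). State: phone:Judy, card:Judy, key:Heidi, wallet:Heidi
Event 2 (give wallet: Heidi -> Sybil). State: phone:Judy, card:Judy, key:Heidi, wallet:Sybil
Event 3 (give key: Heidi -> Judy). State: phone:Judy, card:Judy, key:Judy, wallet:Sybil
Event 4 (give card: Judy -> Sybil). State: phone:Judy, card:Sybil, key:Judy, wallet:Sybil
Event 5 (swap phone<->card: now phone:Sybil, card:Judy). State: phone:Sybil, card:Judy, key:Judy, wallet:Sybil
Event 6 (swap card<->wallet: now card:Sybil, wallet:Judy). State: phone:Sybil, card:Sybil, key:Judy, wallet:Judy
Event 7 (give phone: Sybil -> Judy). State: phone:Judy, card:Sybil, key:Judy, wallet:Judy

Final state: phone:Judy, card:Sybil, key:Judy, wallet:Judy
Sybil holds: card.

Answer: card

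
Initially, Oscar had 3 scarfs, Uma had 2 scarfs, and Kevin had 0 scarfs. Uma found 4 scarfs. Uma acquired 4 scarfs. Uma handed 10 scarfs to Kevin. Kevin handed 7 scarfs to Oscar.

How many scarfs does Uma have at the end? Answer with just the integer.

Tracking counts step by step:
Start: Oscar=3, Uma=2, Kevin=0
Event 1 (Uma +4): Uma: 2 -> 6. State: Oscar=3, Uma=6, Kevin=0
Event 2 (Uma +4): Uma: 6 -> 10. State: Oscar=3, Uma=10, Kevin=0
Event 3 (Uma -> Kevin, 10): Uma: 10 -> 0, Kevin: 0 -> 10. State: Oscar=3, Uma=0, Kevin=10
Event 4 (Kevin -> Oscar, 7): Kevin: 10 -> 3, Oscar: 3 -> 10. State: Oscar=10, Uma=0, Kevin=3

Uma's final count: 0

Answer: 0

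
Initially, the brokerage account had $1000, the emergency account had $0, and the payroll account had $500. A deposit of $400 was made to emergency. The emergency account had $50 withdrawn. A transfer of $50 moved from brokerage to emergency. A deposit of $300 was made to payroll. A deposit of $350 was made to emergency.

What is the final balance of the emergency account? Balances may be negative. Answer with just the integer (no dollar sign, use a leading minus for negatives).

Answer: 750

Derivation:
Tracking account balances step by step:
Start: brokerage=1000, emergency=0, payroll=500
Event 1 (deposit 400 to emergency): emergency: 0 + 400 = 400. Balances: brokerage=1000, emergency=400, payroll=500
Event 2 (withdraw 50 from emergency): emergency: 400 - 50 = 350. Balances: brokerage=1000, emergency=350, payroll=500
Event 3 (transfer 50 brokerage -> emergency): brokerage: 1000 - 50 = 950, emergency: 350 + 50 = 400. Balances: brokerage=950, emergency=400, payroll=500
Event 4 (deposit 300 to payroll): payroll: 500 + 300 = 800. Balances: brokerage=950, emergency=400, payroll=800
Event 5 (deposit 350 to emergency): emergency: 400 + 350 = 750. Balances: brokerage=950, emergency=750, payroll=800

Final balance of emergency: 750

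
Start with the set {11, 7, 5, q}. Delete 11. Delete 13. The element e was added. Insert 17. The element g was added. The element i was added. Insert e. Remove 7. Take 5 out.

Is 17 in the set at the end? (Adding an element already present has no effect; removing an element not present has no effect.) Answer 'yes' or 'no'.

Tracking the set through each operation:
Start: {11, 5, 7, q}
Event 1 (remove 11): removed. Set: {5, 7, q}
Event 2 (remove 13): not present, no change. Set: {5, 7, q}
Event 3 (add e): added. Set: {5, 7, e, q}
Event 4 (add 17): added. Set: {17, 5, 7, e, q}
Event 5 (add g): added. Set: {17, 5, 7, e, g, q}
Event 6 (add i): added. Set: {17, 5, 7, e, g, i, q}
Event 7 (add e): already present, no change. Set: {17, 5, 7, e, g, i, q}
Event 8 (remove 7): removed. Set: {17, 5, e, g, i, q}
Event 9 (remove 5): removed. Set: {17, e, g, i, q}

Final set: {17, e, g, i, q} (size 5)
17 is in the final set.

Answer: yes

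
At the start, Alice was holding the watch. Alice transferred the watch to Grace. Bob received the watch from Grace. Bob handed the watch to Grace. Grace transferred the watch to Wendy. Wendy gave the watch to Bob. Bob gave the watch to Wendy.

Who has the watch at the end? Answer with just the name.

Answer: Wendy

Derivation:
Tracking the watch through each event:
Start: Alice has the watch.
After event 1: Grace has the watch.
After event 2: Bob has the watch.
After event 3: Grace has the watch.
After event 4: Wendy has the watch.
After event 5: Bob has the watch.
After event 6: Wendy has the watch.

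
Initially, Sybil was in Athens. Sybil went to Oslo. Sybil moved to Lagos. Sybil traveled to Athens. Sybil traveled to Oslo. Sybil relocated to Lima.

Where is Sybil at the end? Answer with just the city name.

Answer: Lima

Derivation:
Tracking Sybil's location:
Start: Sybil is in Athens.
After move 1: Athens -> Oslo. Sybil is in Oslo.
After move 2: Oslo -> Lagos. Sybil is in Lagos.
After move 3: Lagos -> Athens. Sybil is in Athens.
After move 4: Athens -> Oslo. Sybil is in Oslo.
After move 5: Oslo -> Lima. Sybil is in Lima.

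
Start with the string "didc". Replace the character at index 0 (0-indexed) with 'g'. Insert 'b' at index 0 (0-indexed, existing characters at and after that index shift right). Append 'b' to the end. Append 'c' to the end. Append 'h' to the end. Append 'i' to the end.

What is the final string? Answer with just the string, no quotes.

Applying each edit step by step:
Start: "didc"
Op 1 (replace idx 0: 'd' -> 'g'): "didc" -> "gidc"
Op 2 (insert 'b' at idx 0): "gidc" -> "bgidc"
Op 3 (append 'b'): "bgidc" -> "bgidcb"
Op 4 (append 'c'): "bgidcb" -> "bgidcbc"
Op 5 (append 'h'): "bgidcbc" -> "bgidcbch"
Op 6 (append 'i'): "bgidcbch" -> "bgidcbchi"

Answer: bgidcbchi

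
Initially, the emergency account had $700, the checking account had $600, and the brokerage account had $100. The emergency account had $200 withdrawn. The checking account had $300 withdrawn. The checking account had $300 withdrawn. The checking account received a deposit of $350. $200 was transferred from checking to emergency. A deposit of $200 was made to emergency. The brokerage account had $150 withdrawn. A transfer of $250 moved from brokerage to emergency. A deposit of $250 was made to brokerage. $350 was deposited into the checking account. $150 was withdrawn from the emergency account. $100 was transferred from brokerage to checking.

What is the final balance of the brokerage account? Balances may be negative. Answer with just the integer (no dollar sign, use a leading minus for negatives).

Answer: -150

Derivation:
Tracking account balances step by step:
Start: emergency=700, checking=600, brokerage=100
Event 1 (withdraw 200 from emergency): emergency: 700 - 200 = 500. Balances: emergency=500, checking=600, brokerage=100
Event 2 (withdraw 300 from checking): checking: 600 - 300 = 300. Balances: emergency=500, checking=300, brokerage=100
Event 3 (withdraw 300 from checking): checking: 300 - 300 = 0. Balances: emergency=500, checking=0, brokerage=100
Event 4 (deposit 350 to checking): checking: 0 + 350 = 350. Balances: emergency=500, checking=350, brokerage=100
Event 5 (transfer 200 checking -> emergency): checking: 350 - 200 = 150, emergency: 500 + 200 = 700. Balances: emergency=700, checking=150, brokerage=100
Event 6 (deposit 200 to emergency): emergency: 700 + 200 = 900. Balances: emergency=900, checking=150, brokerage=100
Event 7 (withdraw 150 from brokerage): brokerage: 100 - 150 = -50. Balances: emergency=900, checking=150, brokerage=-50
Event 8 (transfer 250 brokerage -> emergency): brokerage: -50 - 250 = -300, emergency: 900 + 250 = 1150. Balances: emergency=1150, checking=150, brokerage=-300
Event 9 (deposit 250 to brokerage): brokerage: -300 + 250 = -50. Balances: emergency=1150, checking=150, brokerage=-50
Event 10 (deposit 350 to checking): checking: 150 + 350 = 500. Balances: emergency=1150, checking=500, brokerage=-50
Event 11 (withdraw 150 from emergency): emergency: 1150 - 150 = 1000. Balances: emergency=1000, checking=500, brokerage=-50
Event 12 (transfer 100 brokerage -> checking): brokerage: -50 - 100 = -150, checking: 500 + 100 = 600. Balances: emergency=1000, checking=600, brokerage=-150

Final balance of brokerage: -150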